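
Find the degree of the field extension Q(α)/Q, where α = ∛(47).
[Q(α):Q] = 3

The minimal polynomial of α is x^3 - 47, irreducible over Q since 47 is not a perfect cube (so x^3 - 47 has no rational root). Hence [Q(α):Q] = deg(m_α) = 3.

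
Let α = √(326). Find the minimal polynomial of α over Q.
m_α(x) = x^2 - 326

α satisfies α^2 - 326 = 0, so x^2 - 326 annihilates α. Since d = 326 is squarefree and ≠ 1, it is not a perfect square in Q, so x^2 - 326 has no rational root and is therefore irreducible over Q (a degree-2 polynomial over a field is irreducible iff it has no root). Hence m_α(x) = x^2 - 326.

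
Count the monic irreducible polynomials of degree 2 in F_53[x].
There are 1378 monic irreducible polynomials of degree 2 over F_53

Each element of F_{53^2} that lies in no proper subfield is a root of exactly one monic irreducible of degree 2 over F_53, and each such polynomial has 2 distinct roots in F_{53^2}. By Möbius inversion the count is N_53(2) = (1/2) Σ_{d|2} μ(2/d) · 53^d = (1/2)(μ(2)·53^1 + μ(1)·53^2) = 2756/2 = 1378.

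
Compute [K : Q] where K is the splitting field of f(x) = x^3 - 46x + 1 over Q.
[K : Q] = 6

By the rational root test, any rational root of the monic integer polynomial f(x) = x^3 - 46x + 1 must be an integer dividing the constant term 1, i.e. one of ±{1}. Evaluating: f(1) = -44, f(-1) = 46; none is 0, so f has no rational root and is therefore irreducible over Q (a cubic with no linear factor over a field is irreducible). For an irreducible cubic, the Galois group is A_3 or S_3 according as the discriminant disc(f) = -4a^3 - 27b^2 = -4·(-46)^3 - 27·(1)^2 = 389317 is or is not a square in Q. Here disc(f) = 389317 is not a perfect square in Q, so the Galois group of f over Q is not contained in A_3 and must be all of S_3. The splitting field has degree |S_3| = 6 over Q, so [K : Q] = 6.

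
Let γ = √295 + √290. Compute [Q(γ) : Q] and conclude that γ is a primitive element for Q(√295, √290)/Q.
[Q(γ) : Q] = 4 (equivalently, Q(γ) = Q(√295, √290))

Obviously Q(γ) ⊆ Q(√295, √290), and [Q(√295, √290):Q] = 4 (since 295, 290 are distinct squarefree integers > 1 with 85550 not a perfect square). To show equality we compute the minimal polynomial of γ. From γ = √295 + √290: γ^2 = 295 + 2√(85550) + 290 = 585 + 2√(85550), so γ^2 - 585 = 2√(85550); squaring, (γ^2 - 585)^2 = 4·85550, i.e. γ^4 - 1170γ^2 + 342225 - 342200 = 0, i.e. γ^4 - 1170γ^2 + 25 = 0. So γ is a root of x^4 - 1170x^2 + 25. This polynomial is irreducible over Q: it has no rational root (each ±√295 ± √290 is irrational), and any factorization into two quadratics over Q would force √(85550) ∈ Q (pairing opposite roots) or √295, √290 ∈ Q (other pairings), all impossible. Hence [Q(γ):Q] = 4 = [Q(√295, √290):Q], so Q(γ) = Q(√295, √290).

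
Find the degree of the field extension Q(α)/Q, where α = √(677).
[Q(α):Q] = 2

[Q(α):Q] equals the degree of the minimal polynomial of α. Here α^2 = 677 and x^2 - 677 is irreducible (d = 677 is squarefree, ≠ 1, hence not a square), so deg(m_α) = 2. Thus [Q(α):Q] = 2.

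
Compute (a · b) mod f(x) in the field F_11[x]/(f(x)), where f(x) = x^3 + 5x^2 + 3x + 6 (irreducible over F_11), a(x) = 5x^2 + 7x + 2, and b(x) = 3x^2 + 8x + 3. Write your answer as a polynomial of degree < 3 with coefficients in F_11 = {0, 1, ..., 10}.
a · b ≡ 3x^2 + 2 (mod f(x))

Multiply in F_11[x]: a(x)·b(x) = (5x^2 + 7x + 2)·(3x^2 + 8x + 3) = 4x^4 + 6x^3 + 4x + 6. This has degree ≥ 3, so divide by f(x) over F_11: 4x^4 + 6x^3 + 4x + 6 = (4x + 8)·(x^3 + 5x^2 + 3x + 6) + (3x^2 + 2). Hence a·b ≡ 3x^2 + 2 (mod f). (F_11[x]/(f) is a field with 11^3 = 1331 elements since f is irreducible of degree 3.)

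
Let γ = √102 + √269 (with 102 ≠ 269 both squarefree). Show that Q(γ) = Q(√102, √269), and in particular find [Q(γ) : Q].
[Q(γ) : Q] = 4 (equivalently, Q(γ) = Q(√102, √269))

Obviously Q(γ) ⊆ Q(√102, √269), and [Q(√102, √269):Q] = 4 (since 102, 269 are distinct squarefree integers > 1 with 27438 not a perfect square). To show equality we compute the minimal polynomial of γ. From γ = √102 + √269: γ^2 = 102 + 2√(27438) + 269 = 371 + 2√(27438), so γ^2 - 371 = 2√(27438); squaring, (γ^2 - 371)^2 = 4·27438, i.e. γ^4 - 742γ^2 + 137641 - 109752 = 0, i.e. γ^4 - 742γ^2 + 27889 = 0. So γ is a root of x^4 - 742x^2 + 27889. This polynomial is irreducible over Q: it has no rational root (each ±√102 ± √269 is irrational), and any factorization into two quadratics over Q would force √(27438) ∈ Q (pairing opposite roots) or √102, √269 ∈ Q (other pairings), all impossible. Hence [Q(γ):Q] = 4 = [Q(√102, √269):Q], so Q(γ) = Q(√102, √269).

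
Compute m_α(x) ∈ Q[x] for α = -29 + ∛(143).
m_α(x) = x^3 + 87x^2 + 2523x + 24246

Set β = α + 29 = ∛(143), so β^3 = 143. Then (α + 29)^3 - 143 = 0, i.e. α is a root of g(x) = (x + 29)^3 - 143 = x^3 + 87x^2 + 2523x + 24246. Since g(x) = h(x + 29) where h(x) = x^3 - 143, and h is irreducible over Q (because 143 is not a perfect cube, so h has no rational root, and a monic cubic with no rational root is irreducible), g is also irreducible (irreducibility is preserved under the substitution x → x + 29). Hence m_α(x) = x^3 + 87x^2 + 2523x + 24246.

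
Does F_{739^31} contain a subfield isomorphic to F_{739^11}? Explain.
No: F_{739^11} is not a subfield of F_{739^31}

F_{p^m} embeds in F_{p^n} iff m | n. Here 11 ∤ 31 (since 31 = 2·11 + 9 with remainder 9 ≠ 0), so F_{739^11} is not a subfield of F_{739^31}. Equivalently: if it were, the tower law would give 11 = [F_{739^11}:F_739] dividing [F_{739^31}:F_739] = 31, contradiction.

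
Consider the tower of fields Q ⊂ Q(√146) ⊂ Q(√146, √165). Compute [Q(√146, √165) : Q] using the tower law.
[Q(√146, √165) : Q] = 4

[Q(√146):Q] = 2 (min poly x^2 - 146, irreducible since 146 is squarefree > 1). For the top step, suppose √165 ∈ Q(√146), say √165 = c + d√146 with c, d ∈ Q. Squaring: 165 = c^2 + 146d^2 + 2cd√146. Since √146 ∉ Q this forces 2cd = 0. If d = 0 then √165 = c ∈ Q, contradicting 165 squarefree > 1. If c = 0 then 165 = 146d^2, so 146·165 = (146d)^2 is a perfect square in Q — but 146·165 = 24090 is not a perfect square (since 146 and 165 are distinct squarefree integers). Contradiction. Hence √165 ∉ Q(√146), so x^2 - 165 stays irreducible over Q(√146) and [Q(√146, √165) : Q(√146)] = 2. By the tower law, [Q(√146, √165) : Q] = 2 · 2 = 4.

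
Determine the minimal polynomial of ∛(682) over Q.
m_α(x) = x^3 - 682

α satisfies α^3 = 682, so x^3 - 682 annihilates α. By the rational root test, a rational root p/q (in lowest terms) of x^3 - 682 would satisfy p^3 = 682 q^3, forcing q = 1 and p^3 = 682; but 682 is not a perfect cube, contradiction. A monic cubic over Q with no rational root is irreducible (any nontrivial factorization would include a linear factor). Hence x^3 - 682 is the minimal polynomial of α, and in particular [Q(α):Q] = 3.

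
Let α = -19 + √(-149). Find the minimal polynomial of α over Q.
m_α(x) = x^2 + 38x + 510

From α + 19 = √(-149), squaring gives (α + 19)^2 = -149, i.e. α^2 + 38α + 361 = -149, so α^2 + 38α + 510 = 0. The discriminant of x^2 + 38x + 510 is (38)^2 - 4·(510) = 1444 - 2040 = -596, and 4·(-149) is not a perfect square in Q since -149 is squarefree and ≠ 1. Hence x^2 + 38x + 510 is irreducible over Q and is the minimal polynomial of α.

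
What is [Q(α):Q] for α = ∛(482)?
[Q(α):Q] = 3

The minimal polynomial of α is x^3 - 482, irreducible over Q since 482 is not a perfect cube (so x^3 - 482 has no rational root). Hence [Q(α):Q] = deg(m_α) = 3.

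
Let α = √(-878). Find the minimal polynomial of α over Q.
m_α(x) = x^2 + 878

α satisfies α^2 + 878 = 0, so x^2 + 878 annihilates α. Since d = -878 is squarefree and ≠ 1, it is not a perfect square in Q, so x^2 + 878 has no rational root and is therefore irreducible over Q (a degree-2 polynomial over a field is irreducible iff it has no root). Hence m_α(x) = x^2 + 878.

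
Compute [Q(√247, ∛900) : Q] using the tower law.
[Q(√247, ∛900) : Q] = 6

Let L = Q(√247, ∛900). Since Q(√247) ⊂ L and [Q(√247):Q] = 2, the tower law gives 2 | [L:Q]. Likewise Q(∛900) ⊂ L with [Q(∛900):Q] = 3 (because 900 is not a perfect cube), so 3 | [L:Q]. As gcd(2,3) = 1, [L:Q] is divisible by 6. Conversely L is generated over Q by √247 and ∛900, so [L:Q] ≤ 2·3 = 6. Therefore [Q(√247, ∛900) : Q] = 6.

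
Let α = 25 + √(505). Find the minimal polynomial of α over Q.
m_α(x) = x^2 - 50x + 120

From α - 25 = √(505), squaring gives (α - 25)^2 = 505, i.e. α^2 - 50α + 625 = 505, so α^2 - 50α + 120 = 0. The discriminant of x^2 - 50x + 120 is (-50)^2 - 4·(120) = 2500 - 480 = 2020, and 4·(505) is not a perfect square in Q since 505 is squarefree and ≠ 1. Hence x^2 - 50x + 120 is irreducible over Q and is the minimal polynomial of α.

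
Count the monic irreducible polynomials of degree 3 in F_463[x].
There are 33084128 monic irreducible polynomials of degree 3 over F_463

Each element of F_{463^3} that lies in no proper subfield is a root of exactly one monic irreducible of degree 3 over F_463, and each such polynomial has 3 distinct roots in F_{463^3}. By Möbius inversion the count is N_463(3) = (1/3) Σ_{d|3} μ(3/d) · 463^d = (1/3)(μ(3)·463^1 + μ(1)·463^3) = 99252384/3 = 33084128.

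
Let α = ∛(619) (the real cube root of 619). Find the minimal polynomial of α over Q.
m_α(x) = x^3 - 619

α satisfies α^3 = 619, so x^3 - 619 annihilates α. By the rational root test, a rational root p/q (in lowest terms) of x^3 - 619 would satisfy p^3 = 619 q^3, forcing q = 1 and p^3 = 619; but 619 is not a perfect cube, contradiction. A monic cubic over Q with no rational root is irreducible (any nontrivial factorization would include a linear factor). Hence x^3 - 619 is the minimal polynomial of α, and in particular [Q(α):Q] = 3.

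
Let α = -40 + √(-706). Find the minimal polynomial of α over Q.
m_α(x) = x^2 + 80x + 2306

From α + 40 = √(-706), squaring gives (α + 40)^2 = -706, i.e. α^2 + 80α + 1600 = -706, so α^2 + 80α + 2306 = 0. The discriminant of x^2 + 80x + 2306 is (80)^2 - 4·(2306) = 6400 - 9224 = -2824, and 4·(-706) is not a perfect square in Q since -706 is squarefree and ≠ 1. Hence x^2 + 80x + 2306 is irreducible over Q and is the minimal polynomial of α.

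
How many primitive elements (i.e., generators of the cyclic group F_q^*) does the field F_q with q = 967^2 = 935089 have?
There are φ(935088) = 232320 primitive elements

F_q^* is cyclic of order q - 1 = 935088. A cyclic group of order m has exactly φ(m) generators. Here m = 935088 = 2^4 · 3 · 7 · 11^2 · 23, so the number of primitive elements is φ(935088) = 232320.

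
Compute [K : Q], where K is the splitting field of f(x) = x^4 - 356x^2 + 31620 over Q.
[K : Q] = 4

Solving the quadratic in x^2: x^2 = (356 ± √(356^2 - 4·31620))/2 = (356 ± √256)/2 = (356 ± 16)/2, giving x^2 = 186 or x^2 = 170. So f(x) = (x^2 - 186)(x^2 - 170) and the roots of f are ±√186, ±√170. Hence the splitting field is K = Q(√186, √170). Since 186 and 170 are distinct squarefree integers > 1, their product 31620 is not a perfect square, so √170 ∉ Q(√186). By the tower law [K:Q] = [Q(√186,√170):Q(√186)] · [Q(√186):Q] = 2 · 2 = 4.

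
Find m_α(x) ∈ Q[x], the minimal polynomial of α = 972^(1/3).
m_α(x) = x^3 - 972

α satisfies α^3 = 972, so x^3 - 972 annihilates α. By the rational root test, a rational root p/q (in lowest terms) of x^3 - 972 would satisfy p^3 = 972 q^3, forcing q = 1 and p^3 = 972; but 972 is not a perfect cube, contradiction. A monic cubic over Q with no rational root is irreducible (any nontrivial factorization would include a linear factor). Hence x^3 - 972 is the minimal polynomial of α, and in particular [Q(α):Q] = 3.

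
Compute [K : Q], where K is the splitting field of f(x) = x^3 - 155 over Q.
[K : Q] = 6

The roots of x^3 - 155 are ∛155, ω∛155, ω^2∛155 where ω = e^(2πi/3) is a primitive cube root of unity, so K = Q(∛155, ω). Now [Q(∛155):Q] = 3 (since 155 is not a perfect cube, x^3 - 155 is irreducible) and [Q(ω):Q] = 2. Both 2 and 3 divide [K:Q], and [K:Q] ≤ 3·2 = 6, so [K:Q] = 6. (Equivalently: Q(∛155) ⊂ R but ω ∉ R, so [K : Q(∛155)] = 2.)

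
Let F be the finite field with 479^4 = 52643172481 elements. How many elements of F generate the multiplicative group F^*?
There are φ(52643172480) = 13811646464 primitive elements

F_q^* is cyclic of order q - 1 = 52643172480. A cyclic group of order m has exactly φ(m) generators. Here m = 52643172480 = 2^7 · 3 · 5 · 89 · 239 · 1289, so the number of primitive elements is φ(52643172480) = 13811646464.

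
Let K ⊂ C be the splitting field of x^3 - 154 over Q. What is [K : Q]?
[K : Q] = 6

The roots of x^3 - 154 are ∛154, ω∛154, ω^2∛154 where ω = e^(2πi/3) is a primitive cube root of unity, so K = Q(∛154, ω). Now [Q(∛154):Q] = 3 (since 154 is not a perfect cube, x^3 - 154 is irreducible) and [Q(ω):Q] = 2. Both 2 and 3 divide [K:Q], and [K:Q] ≤ 3·2 = 6, so [K:Q] = 6. (Equivalently: Q(∛154) ⊂ R but ω ∉ R, so [K : Q(∛154)] = 2.)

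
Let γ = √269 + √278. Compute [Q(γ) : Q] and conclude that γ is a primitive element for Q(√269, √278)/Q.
[Q(γ) : Q] = 4 (equivalently, Q(γ) = Q(√269, √278))

Obviously Q(γ) ⊆ Q(√269, √278), and [Q(√269, √278):Q] = 4 (since 269, 278 are distinct squarefree integers > 1 with 74782 not a perfect square). To show equality we compute the minimal polynomial of γ. From γ = √269 + √278: γ^2 = 269 + 2√(74782) + 278 = 547 + 2√(74782), so γ^2 - 547 = 2√(74782); squaring, (γ^2 - 547)^2 = 4·74782, i.e. γ^4 - 1094γ^2 + 299209 - 299128 = 0, i.e. γ^4 - 1094γ^2 + 81 = 0. So γ is a root of x^4 - 1094x^2 + 81. This polynomial is irreducible over Q: it has no rational root (each ±√269 ± √278 is irrational), and any factorization into two quadratics over Q would force √(74782) ∈ Q (pairing opposite roots) or √269, √278 ∈ Q (other pairings), all impossible. Hence [Q(γ):Q] = 4 = [Q(√269, √278):Q], so Q(γ) = Q(√269, √278).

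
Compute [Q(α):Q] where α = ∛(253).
[Q(α):Q] = 3

The minimal polynomial of α is x^3 - 253, irreducible over Q since 253 is not a perfect cube (so x^3 - 253 has no rational root). Hence [Q(α):Q] = deg(m_α) = 3.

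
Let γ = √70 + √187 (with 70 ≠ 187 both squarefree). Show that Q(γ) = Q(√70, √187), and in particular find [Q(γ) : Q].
[Q(γ) : Q] = 4 (equivalently, Q(γ) = Q(√70, √187))

Obviously Q(γ) ⊆ Q(√70, √187), and [Q(√70, √187):Q] = 4 (since 70, 187 are distinct squarefree integers > 1 with 13090 not a perfect square). To show equality we compute the minimal polynomial of γ. From γ = √70 + √187: γ^2 = 70 + 2√(13090) + 187 = 257 + 2√(13090), so γ^2 - 257 = 2√(13090); squaring, (γ^2 - 257)^2 = 4·13090, i.e. γ^4 - 514γ^2 + 66049 - 52360 = 0, i.e. γ^4 - 514γ^2 + 13689 = 0. So γ is a root of x^4 - 514x^2 + 13689. This polynomial is irreducible over Q: it has no rational root (each ±√70 ± √187 is irrational), and any factorization into two quadratics over Q would force √(13090) ∈ Q (pairing opposite roots) or √70, √187 ∈ Q (other pairings), all impossible. Hence [Q(γ):Q] = 4 = [Q(√70, √187):Q], so Q(γ) = Q(√70, √187).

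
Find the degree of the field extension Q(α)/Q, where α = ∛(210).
[Q(α):Q] = 3

The minimal polynomial of α is x^3 - 210, irreducible over Q since 210 is not a perfect cube (so x^3 - 210 has no rational root). Hence [Q(α):Q] = deg(m_α) = 3.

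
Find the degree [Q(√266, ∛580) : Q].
[Q(√266, ∛580) : Q] = 6

Let L = Q(√266, ∛580). Since Q(√266) ⊂ L and [Q(√266):Q] = 2, the tower law gives 2 | [L:Q]. Likewise Q(∛580) ⊂ L with [Q(∛580):Q] = 3 (because 580 is not a perfect cube), so 3 | [L:Q]. As gcd(2,3) = 1, [L:Q] is divisible by 6. Conversely L is generated over Q by √266 and ∛580, so [L:Q] ≤ 2·3 = 6. Therefore [Q(√266, ∛580) : Q] = 6.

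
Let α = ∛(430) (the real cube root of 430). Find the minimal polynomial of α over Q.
m_α(x) = x^3 - 430

α satisfies α^3 = 430, so x^3 - 430 annihilates α. By the rational root test, a rational root p/q (in lowest terms) of x^3 - 430 would satisfy p^3 = 430 q^3, forcing q = 1 and p^3 = 430; but 430 is not a perfect cube, contradiction. A monic cubic over Q with no rational root is irreducible (any nontrivial factorization would include a linear factor). Hence x^3 - 430 is the minimal polynomial of α, and in particular [Q(α):Q] = 3.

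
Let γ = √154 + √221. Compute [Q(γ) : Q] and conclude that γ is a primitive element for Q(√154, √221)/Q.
[Q(γ) : Q] = 4 (equivalently, Q(γ) = Q(√154, √221))

Obviously Q(γ) ⊆ Q(√154, √221), and [Q(√154, √221):Q] = 4 (since 154, 221 are distinct squarefree integers > 1 with 34034 not a perfect square). To show equality we compute the minimal polynomial of γ. From γ = √154 + √221: γ^2 = 154 + 2√(34034) + 221 = 375 + 2√(34034), so γ^2 - 375 = 2√(34034); squaring, (γ^2 - 375)^2 = 4·34034, i.e. γ^4 - 750γ^2 + 140625 - 136136 = 0, i.e. γ^4 - 750γ^2 + 4489 = 0. So γ is a root of x^4 - 750x^2 + 4489. This polynomial is irreducible over Q: it has no rational root (each ±√154 ± √221 is irrational), and any factorization into two quadratics over Q would force √(34034) ∈ Q (pairing opposite roots) or √154, √221 ∈ Q (other pairings), all impossible. Hence [Q(γ):Q] = 4 = [Q(√154, √221):Q], so Q(γ) = Q(√154, √221).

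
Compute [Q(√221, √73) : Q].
[Q(√221, √73) : Q] = 4

[Q(√221):Q] = 2 (min poly x^2 - 221, irreducible since 221 is squarefree > 1). For the top step, suppose √73 ∈ Q(√221), say √73 = c + d√221 with c, d ∈ Q. Squaring: 73 = c^2 + 221d^2 + 2cd√221. Since √221 ∉ Q this forces 2cd = 0. If d = 0 then √73 = c ∈ Q, contradicting 73 squarefree > 1. If c = 0 then 73 = 221d^2, so 221·73 = (221d)^2 is a perfect square in Q — but 221·73 = 16133 is not a perfect square (since 221 and 73 are distinct squarefree integers). Contradiction. Hence √73 ∉ Q(√221), so x^2 - 73 stays irreducible over Q(√221) and [Q(√221, √73) : Q(√221)] = 2. By the tower law, [Q(√221, √73) : Q] = 2 · 2 = 4.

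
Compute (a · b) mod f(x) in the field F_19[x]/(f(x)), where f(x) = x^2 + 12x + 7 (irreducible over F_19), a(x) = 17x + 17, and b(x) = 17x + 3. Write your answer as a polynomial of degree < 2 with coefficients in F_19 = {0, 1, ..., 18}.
a · b ≡ 7x + 4 (mod f(x))

Multiply in F_19[x]: a(x)·b(x) = (17x + 17)·(17x + 3) = 4x^2 + 17x + 13. This has degree ≥ 2, so divide by f(x) over F_19: 4x^2 + 17x + 13 = (4)·(x^2 + 12x + 7) + (7x + 4). Hence a·b ≡ 7x + 4 (mod f). (F_19[x]/(f) is a field with 19^2 = 361 elements since f is irreducible of degree 2.)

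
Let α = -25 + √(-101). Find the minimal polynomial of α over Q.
m_α(x) = x^2 + 50x + 726

From α + 25 = √(-101), squaring gives (α + 25)^2 = -101, i.e. α^2 + 50α + 625 = -101, so α^2 + 50α + 726 = 0. The discriminant of x^2 + 50x + 726 is (50)^2 - 4·(726) = 2500 - 2904 = -404, and 4·(-101) is not a perfect square in Q since -101 is squarefree and ≠ 1. Hence x^2 + 50x + 726 is irreducible over Q and is the minimal polynomial of α.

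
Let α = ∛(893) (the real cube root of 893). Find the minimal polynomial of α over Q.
m_α(x) = x^3 - 893

α satisfies α^3 = 893, so x^3 - 893 annihilates α. By the rational root test, a rational root p/q (in lowest terms) of x^3 - 893 would satisfy p^3 = 893 q^3, forcing q = 1 and p^3 = 893; but 893 is not a perfect cube, contradiction. A monic cubic over Q with no rational root is irreducible (any nontrivial factorization would include a linear factor). Hence x^3 - 893 is the minimal polynomial of α, and in particular [Q(α):Q] = 3.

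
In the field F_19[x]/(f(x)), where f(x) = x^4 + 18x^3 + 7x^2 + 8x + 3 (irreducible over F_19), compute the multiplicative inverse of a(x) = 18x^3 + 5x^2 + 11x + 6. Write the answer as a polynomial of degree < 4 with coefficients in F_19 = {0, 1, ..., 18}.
a(x)^(-1) ≡ 17x^3 + 18x^2 + 13x + 14 (mod f(x))

Since f is irreducible over F_19, F_19[x]/(f) is a field and a(x) ≠ 0 has an inverse. Apply the extended Euclidean algorithm to f(x) and a(x) in F_19[x]: f(x) = (18x + 15)·a(x) + (x + 8);  a(x) = (18x^2 + 13x + 2)·(x + 8) + (9). The last nonzero remainder is the constant 9 = gcd(f, a) in F_19. Back-substituting through the division chain expresses 9 = s(x)·a(x) + t(x)·f(x) with s(x) ≡ x^3 + 10x^2 + 3x + 12 (mod f), so (x^3 + 10x^2 + 3x + 12)·a(x) ≡ 9 (mod f). Multiplying by 9^(-1) ≡ 17 in F_19 gives a(x)^(-1) ≡ 17·(x^3 + 10x^2 + 3x + 12) ≡ 17x^3 + 18x^2 + 13x + 14 (mod f). Check: (18x^3 + 5x^2 + 11x + 6)·(17x^3 + 18x^2 + 13x + 14) = 2x^6 + 10x^5 + 17x^4 + 9x^3 + 17x^2 + 4x + 8 ≡ 1 (mod x^4 + 18x^3 + 7x^2 + 8x + 3).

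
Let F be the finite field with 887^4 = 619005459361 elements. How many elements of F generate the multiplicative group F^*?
There are φ(619005459360) = 154661584896 primitive elements

F_q^* is cyclic of order q - 1 = 619005459360. A cyclic group of order m has exactly φ(m) generators. Here m = 619005459360 = 2^5 · 3 · 5 · 29 · 37 · 443 · 2713, so the number of primitive elements is φ(619005459360) = 154661584896.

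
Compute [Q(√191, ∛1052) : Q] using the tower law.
[Q(√191, ∛1052) : Q] = 6

Let L = Q(√191, ∛1052). Since Q(√191) ⊂ L and [Q(√191):Q] = 2, the tower law gives 2 | [L:Q]. Likewise Q(∛1052) ⊂ L with [Q(∛1052):Q] = 3 (because 1052 is not a perfect cube), so 3 | [L:Q]. As gcd(2,3) = 1, [L:Q] is divisible by 6. Conversely L is generated over Q by √191 and ∛1052, so [L:Q] ≤ 2·3 = 6. Therefore [Q(√191, ∛1052) : Q] = 6.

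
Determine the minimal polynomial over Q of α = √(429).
m_α(x) = x^2 - 429

α satisfies α^2 - 429 = 0, so x^2 - 429 annihilates α. Since d = 429 is squarefree and ≠ 1, it is not a perfect square in Q, so x^2 - 429 has no rational root and is therefore irreducible over Q (a degree-2 polynomial over a field is irreducible iff it has no root). Hence m_α(x) = x^2 - 429.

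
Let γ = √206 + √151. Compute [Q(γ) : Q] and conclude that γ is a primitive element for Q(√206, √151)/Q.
[Q(γ) : Q] = 4 (equivalently, Q(γ) = Q(√206, √151))

Obviously Q(γ) ⊆ Q(√206, √151), and [Q(√206, √151):Q] = 4 (since 206, 151 are distinct squarefree integers > 1 with 31106 not a perfect square). To show equality we compute the minimal polynomial of γ. From γ = √206 + √151: γ^2 = 206 + 2√(31106) + 151 = 357 + 2√(31106), so γ^2 - 357 = 2√(31106); squaring, (γ^2 - 357)^2 = 4·31106, i.e. γ^4 - 714γ^2 + 127449 - 124424 = 0, i.e. γ^4 - 714γ^2 + 3025 = 0. So γ is a root of x^4 - 714x^2 + 3025. This polynomial is irreducible over Q: it has no rational root (each ±√206 ± √151 is irrational), and any factorization into two quadratics over Q would force √(31106) ∈ Q (pairing opposite roots) or √206, √151 ∈ Q (other pairings), all impossible. Hence [Q(γ):Q] = 4 = [Q(√206, √151):Q], so Q(γ) = Q(√206, √151).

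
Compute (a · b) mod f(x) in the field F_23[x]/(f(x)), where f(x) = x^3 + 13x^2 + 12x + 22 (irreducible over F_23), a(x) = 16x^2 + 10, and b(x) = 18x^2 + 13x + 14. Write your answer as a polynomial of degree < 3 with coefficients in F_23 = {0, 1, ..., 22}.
a · b ≡ 21x^2 + x + 8 (mod f(x))

Multiply in F_23[x]: a(x)·b(x) = (16x^2 + 10)·(18x^2 + 13x + 14) = 12x^4 + x^3 + 13x^2 + 15x + 2. This has degree ≥ 3, so divide by f(x) over F_23: 12x^4 + x^3 + 13x^2 + 15x + 2 = (12x + 6)·(x^3 + 13x^2 + 12x + 22) + (21x^2 + x + 8). Hence a·b ≡ 21x^2 + x + 8 (mod f). (F_23[x]/(f) is a field with 23^3 = 12167 elements since f is irreducible of degree 3.)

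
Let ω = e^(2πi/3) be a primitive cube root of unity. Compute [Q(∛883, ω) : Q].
[Q(∛883, ω) : Q] = 6

[Q(∛883):Q] = 3 (min poly x^3 - 883, irreducible since 883 is not a perfect cube). [Q(ω):Q] = 2 (min poly x^2 + x + 1). Since Q(∛883) ⊂ R and ω ∉ R, we have ω ∉ Q(∛883), so x^2 + x + 1 remains irreducible over Q(∛883) and [Q(∛883, ω) : Q(∛883)] = 2. By the tower law, [Q(∛883, ω) : Q] = 3 · 2 = 6. (In fact Q(∛883, ω) is the splitting field of x^3 - 883 over Q.)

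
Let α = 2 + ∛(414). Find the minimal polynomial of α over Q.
m_α(x) = x^3 - 6x^2 + 12x - 422

Set β = α - 2 = ∛(414), so β^3 = 414. Then (α - 2)^3 - 414 = 0, i.e. α is a root of g(x) = (x - 2)^3 - 414 = x^3 - 6x^2 + 12x - 422. Since g(x) = h(x - 2) where h(x) = x^3 - 414, and h is irreducible over Q (because 414 is not a perfect cube, so h has no rational root, and a monic cubic with no rational root is irreducible), g is also irreducible (irreducibility is preserved under the substitution x → x - 2). Hence m_α(x) = x^3 - 6x^2 + 12x - 422.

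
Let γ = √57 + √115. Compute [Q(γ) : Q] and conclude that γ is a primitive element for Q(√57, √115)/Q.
[Q(γ) : Q] = 4 (equivalently, Q(γ) = Q(√57, √115))

Obviously Q(γ) ⊆ Q(√57, √115), and [Q(√57, √115):Q] = 4 (since 57, 115 are distinct squarefree integers > 1 with 6555 not a perfect square). To show equality we compute the minimal polynomial of γ. From γ = √57 + √115: γ^2 = 57 + 2√(6555) + 115 = 172 + 2√(6555), so γ^2 - 172 = 2√(6555); squaring, (γ^2 - 172)^2 = 4·6555, i.e. γ^4 - 344γ^2 + 29584 - 26220 = 0, i.e. γ^4 - 344γ^2 + 3364 = 0. So γ is a root of x^4 - 344x^2 + 3364. This polynomial is irreducible over Q: it has no rational root (each ±√57 ± √115 is irrational), and any factorization into two quadratics over Q would force √(6555) ∈ Q (pairing opposite roots) or √57, √115 ∈ Q (other pairings), all impossible. Hence [Q(γ):Q] = 4 = [Q(√57, √115):Q], so Q(γ) = Q(√57, √115).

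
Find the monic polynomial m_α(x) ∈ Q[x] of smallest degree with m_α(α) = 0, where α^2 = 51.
m_α(x) = x^2 - 51

α satisfies α^2 - 51 = 0, so x^2 - 51 annihilates α. Since d = 51 is squarefree and ≠ 1, it is not a perfect square in Q, so x^2 - 51 has no rational root and is therefore irreducible over Q (a degree-2 polynomial over a field is irreducible iff it has no root). Hence m_α(x) = x^2 - 51.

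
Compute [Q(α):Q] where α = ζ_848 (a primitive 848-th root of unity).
[Q(α):Q] = 416

The minimal polynomial of ζ_848 over Q is the 848-th cyclotomic polynomial Φ_848(x), which is irreducible over Q and has degree φ(848) = 416. Hence [Q(α):Q] = φ(848) = 416.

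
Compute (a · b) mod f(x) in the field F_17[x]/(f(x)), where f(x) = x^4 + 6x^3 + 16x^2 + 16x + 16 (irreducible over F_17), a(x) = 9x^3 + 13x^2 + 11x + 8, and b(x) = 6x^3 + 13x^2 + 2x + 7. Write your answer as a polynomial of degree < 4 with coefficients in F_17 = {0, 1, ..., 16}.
a · b ≡ 9x^3 + 16x^2 + 8x + 15 (mod f(x))

Multiply in F_17[x]: a(x)·b(x) = (9x^3 + 13x^2 + 11x + 8)·(6x^3 + 13x^2 + 2x + 7) = 3x^6 + 8x^5 + 15x^4 + 8x^3 + 13x^2 + 8x + 5. This has degree ≥ 4, so divide by f(x) over F_17: 3x^6 + 8x^5 + 15x^4 + 8x^3 + 13x^2 + 8x + 5 = (3x^2 + 7x + 10)·(x^4 + 6x^3 + 16x^2 + 16x + 16) + (9x^3 + 16x^2 + 8x + 15). Hence a·b ≡ 9x^3 + 16x^2 + 8x + 15 (mod f). (F_17[x]/(f) is a field with 17^4 = 83521 elements since f is irreducible of degree 4.)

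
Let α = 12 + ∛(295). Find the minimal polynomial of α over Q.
m_α(x) = x^3 - 36x^2 + 432x - 2023

Set β = α - 12 = ∛(295), so β^3 = 295. Then (α - 12)^3 - 295 = 0, i.e. α is a root of g(x) = (x - 12)^3 - 295 = x^3 - 36x^2 + 432x - 2023. Since g(x) = h(x - 12) where h(x) = x^3 - 295, and h is irreducible over Q (because 295 is not a perfect cube, so h has no rational root, and a monic cubic with no rational root is irreducible), g is also irreducible (irreducibility is preserved under the substitution x → x - 12). Hence m_α(x) = x^3 - 36x^2 + 432x - 2023.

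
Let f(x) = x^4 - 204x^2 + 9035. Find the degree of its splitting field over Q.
[K : Q] = 4

Solving the quadratic in x^2: x^2 = (204 ± √(204^2 - 4·9035))/2 = (204 ± √5476)/2 = (204 ± 74)/2, giving x^2 = 139 or x^2 = 65. So f(x) = (x^2 - 139)(x^2 - 65) and the roots of f are ±√139, ±√65. Hence the splitting field is K = Q(√139, √65). Since 139 and 65 are distinct squarefree integers > 1, their product 9035 is not a perfect square, so √65 ∉ Q(√139). By the tower law [K:Q] = [Q(√139,√65):Q(√139)] · [Q(√139):Q] = 2 · 2 = 4.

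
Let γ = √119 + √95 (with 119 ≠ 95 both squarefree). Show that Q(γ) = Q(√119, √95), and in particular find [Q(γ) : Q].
[Q(γ) : Q] = 4 (equivalently, Q(γ) = Q(√119, √95))

Obviously Q(γ) ⊆ Q(√119, √95), and [Q(√119, √95):Q] = 4 (since 119, 95 are distinct squarefree integers > 1 with 11305 not a perfect square). To show equality we compute the minimal polynomial of γ. From γ = √119 + √95: γ^2 = 119 + 2√(11305) + 95 = 214 + 2√(11305), so γ^2 - 214 = 2√(11305); squaring, (γ^2 - 214)^2 = 4·11305, i.e. γ^4 - 428γ^2 + 45796 - 45220 = 0, i.e. γ^4 - 428γ^2 + 576 = 0. So γ is a root of x^4 - 428x^2 + 576. This polynomial is irreducible over Q: it has no rational root (each ±√119 ± √95 is irrational), and any factorization into two quadratics over Q would force √(11305) ∈ Q (pairing opposite roots) or √119, √95 ∈ Q (other pairings), all impossible. Hence [Q(γ):Q] = 4 = [Q(√119, √95):Q], so Q(γ) = Q(√119, √95).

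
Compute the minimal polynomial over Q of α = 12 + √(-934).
m_α(x) = x^2 - 24x + 1078

From α - 12 = √(-934), squaring gives (α - 12)^2 = -934, i.e. α^2 - 24α + 144 = -934, so α^2 - 24α + 1078 = 0. The discriminant of x^2 - 24x + 1078 is (-24)^2 - 4·(1078) = 576 - 4312 = -3736, and 4·(-934) is not a perfect square in Q since -934 is squarefree and ≠ 1. Hence x^2 - 24x + 1078 is irreducible over Q and is the minimal polynomial of α.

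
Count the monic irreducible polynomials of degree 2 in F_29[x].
There are 406 monic irreducible polynomials of degree 2 over F_29

Each element of F_{29^2} that lies in no proper subfield is a root of exactly one monic irreducible of degree 2 over F_29, and each such polynomial has 2 distinct roots in F_{29^2}. By Möbius inversion the count is N_29(2) = (1/2) Σ_{d|2} μ(2/d) · 29^d = (1/2)(μ(2)·29^1 + μ(1)·29^2) = 812/2 = 406.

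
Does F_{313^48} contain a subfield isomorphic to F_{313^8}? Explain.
Yes: F_{313^8} is a subfield of F_{313^48}

F_{p^m} embeds in F_{p^n} iff m | n (since F_{p^n} is the splitting field of x^(p^n) - x, and F_{p^m} ⊂ F_{p^n} forces p^n to be a power of p^m, i.e. m | n; conversely if m | n then every root of x^(p^m) - x is a root of x^(p^n) - x). Here 8 | 48 (since 48 = 6·8), so F_{313^8} is a subfield of F_{313^48}, and [F_{313^48} : F_{313^8}] = 48/8 = 6.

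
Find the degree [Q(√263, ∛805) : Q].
[Q(√263, ∛805) : Q] = 6

Let L = Q(√263, ∛805). Since Q(√263) ⊂ L and [Q(√263):Q] = 2, the tower law gives 2 | [L:Q]. Likewise Q(∛805) ⊂ L with [Q(∛805):Q] = 3 (because 805 is not a perfect cube), so 3 | [L:Q]. As gcd(2,3) = 1, [L:Q] is divisible by 6. Conversely L is generated over Q by √263 and ∛805, so [L:Q] ≤ 2·3 = 6. Therefore [Q(√263, ∛805) : Q] = 6.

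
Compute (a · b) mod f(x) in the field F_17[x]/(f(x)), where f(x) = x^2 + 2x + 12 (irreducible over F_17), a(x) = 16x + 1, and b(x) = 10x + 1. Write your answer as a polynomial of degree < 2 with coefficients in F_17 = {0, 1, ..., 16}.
a · b ≡ 12x + 2 (mod f(x))

Multiply in F_17[x]: a(x)·b(x) = (16x + 1)·(10x + 1) = 7x^2 + 9x + 1. This has degree ≥ 2, so divide by f(x) over F_17: 7x^2 + 9x + 1 = (7)·(x^2 + 2x + 12) + (12x + 2). Hence a·b ≡ 12x + 2 (mod f). (F_17[x]/(f) is a field with 17^2 = 289 elements since f is irreducible of degree 2.)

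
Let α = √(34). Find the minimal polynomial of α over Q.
m_α(x) = x^2 - 34

α satisfies α^2 - 34 = 0, so x^2 - 34 annihilates α. Since d = 34 is squarefree and ≠ 1, it is not a perfect square in Q, so x^2 - 34 has no rational root and is therefore irreducible over Q (a degree-2 polynomial over a field is irreducible iff it has no root). Hence m_α(x) = x^2 - 34.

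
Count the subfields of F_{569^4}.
F_{569^4} has 3 subfields

The subfields of F_{p^n} are exactly the fields F_{p^d} for d | n (each is the fixed field of the unique index-d subgroup of Gal(F_{p^n}/F_p) ≅ Z/nZ). The divisors of n = 4 are {1, 2, 4}, giving 3 subfields: F_{569^1}, F_{569^2}, F_{569^4}.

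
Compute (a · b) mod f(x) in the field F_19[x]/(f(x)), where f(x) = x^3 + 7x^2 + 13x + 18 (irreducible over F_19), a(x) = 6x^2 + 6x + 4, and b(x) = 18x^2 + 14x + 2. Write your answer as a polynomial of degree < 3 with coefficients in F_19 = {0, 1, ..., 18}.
a · b ≡ 14x^2 + 3x + 14 (mod f(x))

Multiply in F_19[x]: a(x)·b(x) = (6x^2 + 6x + 4)·(18x^2 + 14x + 2) = 13x^4 + 2x^3 + 16x^2 + 11x + 8. This has degree ≥ 3, so divide by f(x) over F_19: 13x^4 + 2x^3 + 16x^2 + 11x + 8 = (13x + 6)·(x^3 + 7x^2 + 13x + 18) + (14x^2 + 3x + 14). Hence a·b ≡ 14x^2 + 3x + 14 (mod f). (F_19[x]/(f) is a field with 19^3 = 6859 elements since f is irreducible of degree 3.)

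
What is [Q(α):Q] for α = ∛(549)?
[Q(α):Q] = 3

The minimal polynomial of α is x^3 - 549, irreducible over Q since 549 is not a perfect cube (so x^3 - 549 has no rational root). Hence [Q(α):Q] = deg(m_α) = 3.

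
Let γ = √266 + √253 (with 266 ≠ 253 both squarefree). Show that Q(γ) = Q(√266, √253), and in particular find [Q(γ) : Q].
[Q(γ) : Q] = 4 (equivalently, Q(γ) = Q(√266, √253))

Obviously Q(γ) ⊆ Q(√266, √253), and [Q(√266, √253):Q] = 4 (since 266, 253 are distinct squarefree integers > 1 with 67298 not a perfect square). To show equality we compute the minimal polynomial of γ. From γ = √266 + √253: γ^2 = 266 + 2√(67298) + 253 = 519 + 2√(67298), so γ^2 - 519 = 2√(67298); squaring, (γ^2 - 519)^2 = 4·67298, i.e. γ^4 - 1038γ^2 + 269361 - 269192 = 0, i.e. γ^4 - 1038γ^2 + 169 = 0. So γ is a root of x^4 - 1038x^2 + 169. This polynomial is irreducible over Q: it has no rational root (each ±√266 ± √253 is irrational), and any factorization into two quadratics over Q would force √(67298) ∈ Q (pairing opposite roots) or √266, √253 ∈ Q (other pairings), all impossible. Hence [Q(γ):Q] = 4 = [Q(√266, √253):Q], so Q(γ) = Q(√266, √253).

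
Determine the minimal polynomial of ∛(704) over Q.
m_α(x) = x^3 - 704

α satisfies α^3 = 704, so x^3 - 704 annihilates α. By the rational root test, a rational root p/q (in lowest terms) of x^3 - 704 would satisfy p^3 = 704 q^3, forcing q = 1 and p^3 = 704; but 704 is not a perfect cube, contradiction. A monic cubic over Q with no rational root is irreducible (any nontrivial factorization would include a linear factor). Hence x^3 - 704 is the minimal polynomial of α, and in particular [Q(α):Q] = 3.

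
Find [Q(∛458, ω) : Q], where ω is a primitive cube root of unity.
[Q(∛458, ω) : Q] = 6

[Q(∛458):Q] = 3 (min poly x^3 - 458, irreducible since 458 is not a perfect cube). [Q(ω):Q] = 2 (min poly x^2 + x + 1). Since Q(∛458) ⊂ R and ω ∉ R, we have ω ∉ Q(∛458), so x^2 + x + 1 remains irreducible over Q(∛458) and [Q(∛458, ω) : Q(∛458)] = 2. By the tower law, [Q(∛458, ω) : Q] = 3 · 2 = 6. (In fact Q(∛458, ω) is the splitting field of x^3 - 458 over Q.)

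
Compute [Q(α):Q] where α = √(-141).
[Q(α):Q] = 2

[Q(α):Q] equals the degree of the minimal polynomial of α. Here α^2 = -141 and x^2 + 141 is irreducible (d = -141 is squarefree, ≠ 1, hence not a square), so deg(m_α) = 2. Thus [Q(α):Q] = 2.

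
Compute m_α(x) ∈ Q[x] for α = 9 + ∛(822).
m_α(x) = x^3 - 27x^2 + 243x - 1551

Set β = α - 9 = ∛(822), so β^3 = 822. Then (α - 9)^3 - 822 = 0, i.e. α is a root of g(x) = (x - 9)^3 - 822 = x^3 - 27x^2 + 243x - 1551. Since g(x) = h(x - 9) where h(x) = x^3 - 822, and h is irreducible over Q (because 822 is not a perfect cube, so h has no rational root, and a monic cubic with no rational root is irreducible), g is also irreducible (irreducibility is preserved under the substitution x → x - 9). Hence m_α(x) = x^3 - 27x^2 + 243x - 1551.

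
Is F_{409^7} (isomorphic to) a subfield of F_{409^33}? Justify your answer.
No: F_{409^7} is not a subfield of F_{409^33}

F_{p^m} embeds in F_{p^n} iff m | n. Here 7 ∤ 33 (since 33 = 4·7 + 5 with remainder 5 ≠ 0), so F_{409^7} is not a subfield of F_{409^33}. Equivalently: if it were, the tower law would give 7 = [F_{409^7}:F_409] dividing [F_{409^33}:F_409] = 33, contradiction.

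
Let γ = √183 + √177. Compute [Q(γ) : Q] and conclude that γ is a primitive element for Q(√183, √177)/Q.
[Q(γ) : Q] = 4 (equivalently, Q(γ) = Q(√183, √177))

Obviously Q(γ) ⊆ Q(√183, √177), and [Q(√183, √177):Q] = 4 (since 183, 177 are distinct squarefree integers > 1 with 32391 not a perfect square). To show equality we compute the minimal polynomial of γ. From γ = √183 + √177: γ^2 = 183 + 2√(32391) + 177 = 360 + 2√(32391), so γ^2 - 360 = 2√(32391); squaring, (γ^2 - 360)^2 = 4·32391, i.e. γ^4 - 720γ^2 + 129600 - 129564 = 0, i.e. γ^4 - 720γ^2 + 36 = 0. So γ is a root of x^4 - 720x^2 + 36. This polynomial is irreducible over Q: it has no rational root (each ±√183 ± √177 is irrational), and any factorization into two quadratics over Q would force √(32391) ∈ Q (pairing opposite roots) or √183, √177 ∈ Q (other pairings), all impossible. Hence [Q(γ):Q] = 4 = [Q(√183, √177):Q], so Q(γ) = Q(√183, √177).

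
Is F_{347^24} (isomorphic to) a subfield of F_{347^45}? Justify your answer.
No: F_{347^24} is not a subfield of F_{347^45}

F_{p^m} embeds in F_{p^n} iff m | n. Here 24 ∤ 45 (since 45 = 1·24 + 21 with remainder 21 ≠ 0), so F_{347^24} is not a subfield of F_{347^45}. Equivalently: if it were, the tower law would give 24 = [F_{347^24}:F_347] dividing [F_{347^45}:F_347] = 45, contradiction.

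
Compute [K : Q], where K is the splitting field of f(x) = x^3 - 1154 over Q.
[K : Q] = 6

The roots of x^3 - 1154 are ∛1154, ω∛1154, ω^2∛1154 where ω = e^(2πi/3) is a primitive cube root of unity, so K = Q(∛1154, ω). Now [Q(∛1154):Q] = 3 (since 1154 is not a perfect cube, x^3 - 1154 is irreducible) and [Q(ω):Q] = 2. Both 2 and 3 divide [K:Q], and [K:Q] ≤ 3·2 = 6, so [K:Q] = 6. (Equivalently: Q(∛1154) ⊂ R but ω ∉ R, so [K : Q(∛1154)] = 2.)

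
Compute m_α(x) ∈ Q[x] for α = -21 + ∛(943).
m_α(x) = x^3 + 63x^2 + 1323x + 8318

Set β = α + 21 = ∛(943), so β^3 = 943. Then (α + 21)^3 - 943 = 0, i.e. α is a root of g(x) = (x + 21)^3 - 943 = x^3 + 63x^2 + 1323x + 8318. Since g(x) = h(x + 21) where h(x) = x^3 - 943, and h is irreducible over Q (because 943 is not a perfect cube, so h has no rational root, and a monic cubic with no rational root is irreducible), g is also irreducible (irreducibility is preserved under the substitution x → x + 21). Hence m_α(x) = x^3 + 63x^2 + 1323x + 8318.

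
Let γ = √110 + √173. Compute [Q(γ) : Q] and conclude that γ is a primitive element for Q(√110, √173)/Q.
[Q(γ) : Q] = 4 (equivalently, Q(γ) = Q(√110, √173))

Obviously Q(γ) ⊆ Q(√110, √173), and [Q(√110, √173):Q] = 4 (since 110, 173 are distinct squarefree integers > 1 with 19030 not a perfect square). To show equality we compute the minimal polynomial of γ. From γ = √110 + √173: γ^2 = 110 + 2√(19030) + 173 = 283 + 2√(19030), so γ^2 - 283 = 2√(19030); squaring, (γ^2 - 283)^2 = 4·19030, i.e. γ^4 - 566γ^2 + 80089 - 76120 = 0, i.e. γ^4 - 566γ^2 + 3969 = 0. So γ is a root of x^4 - 566x^2 + 3969. This polynomial is irreducible over Q: it has no rational root (each ±√110 ± √173 is irrational), and any factorization into two quadratics over Q would force √(19030) ∈ Q (pairing opposite roots) or √110, √173 ∈ Q (other pairings), all impossible. Hence [Q(γ):Q] = 4 = [Q(√110, √173):Q], so Q(γ) = Q(√110, √173).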